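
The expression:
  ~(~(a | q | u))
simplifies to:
a | q | u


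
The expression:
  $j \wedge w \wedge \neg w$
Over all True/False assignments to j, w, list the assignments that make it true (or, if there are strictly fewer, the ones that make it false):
is never true.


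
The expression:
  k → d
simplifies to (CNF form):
d ∨ ¬k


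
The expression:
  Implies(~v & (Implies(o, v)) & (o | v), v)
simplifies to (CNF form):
True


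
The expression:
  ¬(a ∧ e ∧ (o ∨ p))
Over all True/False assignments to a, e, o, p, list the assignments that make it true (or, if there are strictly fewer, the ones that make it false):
is false only for:
  a=True, e=True, o=False, p=True;
  a=True, e=True, o=True, p=False;
  a=True, e=True, o=True, p=True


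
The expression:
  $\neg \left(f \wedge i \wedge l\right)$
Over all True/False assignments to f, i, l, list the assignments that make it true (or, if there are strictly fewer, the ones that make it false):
is false only for:
  f=True, i=True, l=True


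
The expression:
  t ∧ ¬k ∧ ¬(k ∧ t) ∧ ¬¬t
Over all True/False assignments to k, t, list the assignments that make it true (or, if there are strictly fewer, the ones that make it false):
is true only for:
  k=False, t=True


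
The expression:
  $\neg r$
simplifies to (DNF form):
$\neg r$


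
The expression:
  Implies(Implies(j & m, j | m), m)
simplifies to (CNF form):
m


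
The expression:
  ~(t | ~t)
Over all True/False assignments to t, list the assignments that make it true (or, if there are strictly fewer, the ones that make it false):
is never true.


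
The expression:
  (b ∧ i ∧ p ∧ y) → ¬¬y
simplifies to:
True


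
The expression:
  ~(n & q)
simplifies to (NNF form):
~n | ~q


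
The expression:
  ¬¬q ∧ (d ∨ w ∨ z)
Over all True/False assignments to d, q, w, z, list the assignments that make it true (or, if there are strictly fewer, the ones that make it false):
is true only for:
  d=False, q=True, w=False, z=True;
  d=False, q=True, w=True, z=False;
  d=False, q=True, w=True, z=True;
  d=True, q=True, w=False, z=False;
  d=True, q=True, w=False, z=True;
  d=True, q=True, w=True, z=False;
  d=True, q=True, w=True, z=True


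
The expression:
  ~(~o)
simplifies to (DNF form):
o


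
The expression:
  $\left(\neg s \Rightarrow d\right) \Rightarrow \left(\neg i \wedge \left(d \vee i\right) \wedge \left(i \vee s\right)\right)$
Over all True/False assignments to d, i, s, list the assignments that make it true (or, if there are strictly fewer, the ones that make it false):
is true only for:
  d=False, i=False, s=False;
  d=False, i=True, s=False;
  d=True, i=False, s=True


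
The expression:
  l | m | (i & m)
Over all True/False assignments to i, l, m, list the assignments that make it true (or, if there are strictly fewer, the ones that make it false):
is false only for:
  i=False, l=False, m=False;
  i=True, l=False, m=False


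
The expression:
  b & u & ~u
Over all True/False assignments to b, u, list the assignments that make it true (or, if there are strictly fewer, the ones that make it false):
is never true.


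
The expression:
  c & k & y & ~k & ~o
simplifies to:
False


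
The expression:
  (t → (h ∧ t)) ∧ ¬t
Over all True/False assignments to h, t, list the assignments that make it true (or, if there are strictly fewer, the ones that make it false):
is true only for:
  h=False, t=False;
  h=True, t=False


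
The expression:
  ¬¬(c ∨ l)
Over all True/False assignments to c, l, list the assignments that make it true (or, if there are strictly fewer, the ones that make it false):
is false only for:
  c=False, l=False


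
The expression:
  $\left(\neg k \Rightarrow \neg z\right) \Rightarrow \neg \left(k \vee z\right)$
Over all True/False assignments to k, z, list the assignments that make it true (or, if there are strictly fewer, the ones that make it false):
is true only for:
  k=False, z=False;
  k=False, z=True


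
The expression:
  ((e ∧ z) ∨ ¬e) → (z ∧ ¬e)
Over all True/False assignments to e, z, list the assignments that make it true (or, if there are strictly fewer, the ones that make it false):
is true only for:
  e=False, z=True;
  e=True, z=False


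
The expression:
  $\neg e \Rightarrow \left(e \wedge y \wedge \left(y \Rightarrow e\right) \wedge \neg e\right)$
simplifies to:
$e$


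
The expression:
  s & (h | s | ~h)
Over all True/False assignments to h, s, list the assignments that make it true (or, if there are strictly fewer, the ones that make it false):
is true only for:
  h=False, s=True;
  h=True, s=True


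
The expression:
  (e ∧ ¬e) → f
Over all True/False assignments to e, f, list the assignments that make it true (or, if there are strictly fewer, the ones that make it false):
is always true.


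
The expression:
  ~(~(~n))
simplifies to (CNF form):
~n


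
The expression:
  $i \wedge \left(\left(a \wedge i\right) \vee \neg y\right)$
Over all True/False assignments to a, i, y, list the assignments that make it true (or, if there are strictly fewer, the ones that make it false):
is true only for:
  a=False, i=True, y=False;
  a=True, i=True, y=False;
  a=True, i=True, y=True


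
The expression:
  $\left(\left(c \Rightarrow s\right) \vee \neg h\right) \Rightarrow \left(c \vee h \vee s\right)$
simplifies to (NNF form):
$c \vee h \vee s$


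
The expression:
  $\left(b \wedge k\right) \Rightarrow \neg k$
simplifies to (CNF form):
$\neg b \vee \neg k$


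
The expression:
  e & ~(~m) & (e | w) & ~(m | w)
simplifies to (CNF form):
False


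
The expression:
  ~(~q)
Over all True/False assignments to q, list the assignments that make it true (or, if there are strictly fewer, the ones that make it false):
is true only for:
  q=True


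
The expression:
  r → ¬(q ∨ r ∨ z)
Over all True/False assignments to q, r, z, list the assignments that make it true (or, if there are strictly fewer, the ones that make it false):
is true only for:
  q=False, r=False, z=False;
  q=False, r=False, z=True;
  q=True, r=False, z=False;
  q=True, r=False, z=True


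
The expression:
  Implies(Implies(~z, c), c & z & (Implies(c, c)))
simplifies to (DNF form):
(c & z) | (~c & ~z)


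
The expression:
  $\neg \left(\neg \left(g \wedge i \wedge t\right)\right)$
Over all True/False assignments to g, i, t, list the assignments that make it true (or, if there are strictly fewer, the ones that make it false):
is true only for:
  g=True, i=True, t=True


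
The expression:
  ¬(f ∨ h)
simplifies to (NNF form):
¬f ∧ ¬h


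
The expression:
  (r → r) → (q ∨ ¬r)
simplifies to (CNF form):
q ∨ ¬r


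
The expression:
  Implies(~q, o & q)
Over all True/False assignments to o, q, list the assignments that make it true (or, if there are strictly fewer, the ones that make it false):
is true only for:
  o=False, q=True;
  o=True, q=True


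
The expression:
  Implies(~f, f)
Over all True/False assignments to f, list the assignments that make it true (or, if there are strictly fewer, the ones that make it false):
is true only for:
  f=True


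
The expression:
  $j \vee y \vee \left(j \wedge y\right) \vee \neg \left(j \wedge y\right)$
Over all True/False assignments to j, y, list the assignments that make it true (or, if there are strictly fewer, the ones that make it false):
is always true.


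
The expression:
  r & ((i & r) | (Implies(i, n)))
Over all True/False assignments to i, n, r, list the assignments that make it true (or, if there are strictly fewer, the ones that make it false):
is true only for:
  i=False, n=False, r=True;
  i=False, n=True, r=True;
  i=True, n=False, r=True;
  i=True, n=True, r=True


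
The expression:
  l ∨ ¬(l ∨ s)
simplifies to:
l ∨ ¬s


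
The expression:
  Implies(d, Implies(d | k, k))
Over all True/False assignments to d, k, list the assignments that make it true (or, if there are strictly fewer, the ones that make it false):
is false only for:
  d=True, k=False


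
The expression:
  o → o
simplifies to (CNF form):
True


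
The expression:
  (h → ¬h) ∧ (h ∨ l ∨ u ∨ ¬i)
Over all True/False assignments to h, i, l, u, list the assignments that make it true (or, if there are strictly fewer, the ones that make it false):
is true only for:
  h=False, i=False, l=False, u=False;
  h=False, i=False, l=False, u=True;
  h=False, i=False, l=True, u=False;
  h=False, i=False, l=True, u=True;
  h=False, i=True, l=False, u=True;
  h=False, i=True, l=True, u=False;
  h=False, i=True, l=True, u=True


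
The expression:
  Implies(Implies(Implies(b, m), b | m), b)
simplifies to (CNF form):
b | ~m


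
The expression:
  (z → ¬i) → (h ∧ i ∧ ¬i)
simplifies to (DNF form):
i ∧ z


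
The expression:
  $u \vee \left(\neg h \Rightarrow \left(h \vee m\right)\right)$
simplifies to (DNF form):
$h \vee m \vee u$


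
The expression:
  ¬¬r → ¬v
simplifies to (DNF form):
¬r ∨ ¬v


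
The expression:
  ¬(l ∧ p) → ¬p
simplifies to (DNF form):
l ∨ ¬p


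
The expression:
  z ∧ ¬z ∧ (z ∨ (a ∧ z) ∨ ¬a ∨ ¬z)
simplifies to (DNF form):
False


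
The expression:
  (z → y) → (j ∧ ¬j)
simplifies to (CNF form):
z ∧ ¬y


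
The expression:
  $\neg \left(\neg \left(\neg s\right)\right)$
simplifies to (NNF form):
$\neg s$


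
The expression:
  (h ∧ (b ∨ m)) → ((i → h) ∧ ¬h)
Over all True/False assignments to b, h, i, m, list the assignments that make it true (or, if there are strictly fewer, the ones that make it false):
is false only for:
  b=False, h=True, i=False, m=True;
  b=False, h=True, i=True, m=True;
  b=True, h=True, i=False, m=False;
  b=True, h=True, i=False, m=True;
  b=True, h=True, i=True, m=False;
  b=True, h=True, i=True, m=True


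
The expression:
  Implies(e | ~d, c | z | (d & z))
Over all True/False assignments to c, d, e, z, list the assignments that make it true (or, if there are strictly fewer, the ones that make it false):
is false only for:
  c=False, d=False, e=False, z=False;
  c=False, d=False, e=True, z=False;
  c=False, d=True, e=True, z=False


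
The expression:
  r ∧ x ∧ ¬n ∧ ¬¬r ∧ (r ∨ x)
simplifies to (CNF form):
r ∧ x ∧ ¬n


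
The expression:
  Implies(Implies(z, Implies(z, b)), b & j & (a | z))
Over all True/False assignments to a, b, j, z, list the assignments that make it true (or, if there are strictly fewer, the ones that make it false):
is true only for:
  a=False, b=False, j=False, z=True;
  a=False, b=False, j=True, z=True;
  a=False, b=True, j=True, z=True;
  a=True, b=False, j=False, z=True;
  a=True, b=False, j=True, z=True;
  a=True, b=True, j=True, z=False;
  a=True, b=True, j=True, z=True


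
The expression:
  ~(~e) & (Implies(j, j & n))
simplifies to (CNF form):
e & (n | ~j)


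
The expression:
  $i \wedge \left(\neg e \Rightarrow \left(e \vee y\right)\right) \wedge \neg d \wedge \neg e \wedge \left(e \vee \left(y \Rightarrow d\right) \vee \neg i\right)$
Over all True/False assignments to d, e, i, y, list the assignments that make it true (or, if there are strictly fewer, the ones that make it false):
is never true.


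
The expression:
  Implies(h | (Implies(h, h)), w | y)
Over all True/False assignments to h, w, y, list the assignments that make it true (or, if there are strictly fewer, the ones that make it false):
is false only for:
  h=False, w=False, y=False;
  h=True, w=False, y=False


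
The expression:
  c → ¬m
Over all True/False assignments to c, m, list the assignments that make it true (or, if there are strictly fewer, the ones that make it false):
is false only for:
  c=True, m=True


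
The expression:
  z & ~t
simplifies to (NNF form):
z & ~t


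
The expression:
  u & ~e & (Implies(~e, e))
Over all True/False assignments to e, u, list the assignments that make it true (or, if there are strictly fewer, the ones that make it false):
is never true.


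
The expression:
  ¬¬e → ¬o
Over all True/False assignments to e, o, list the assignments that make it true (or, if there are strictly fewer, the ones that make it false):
is false only for:
  e=True, o=True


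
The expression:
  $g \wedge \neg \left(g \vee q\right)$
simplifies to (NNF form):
$\text{False}$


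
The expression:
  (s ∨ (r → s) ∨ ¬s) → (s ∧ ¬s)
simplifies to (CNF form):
False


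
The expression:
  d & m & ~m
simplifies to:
False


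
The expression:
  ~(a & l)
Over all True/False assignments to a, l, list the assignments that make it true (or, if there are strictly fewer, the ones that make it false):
is false only for:
  a=True, l=True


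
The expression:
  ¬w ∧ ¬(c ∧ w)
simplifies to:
¬w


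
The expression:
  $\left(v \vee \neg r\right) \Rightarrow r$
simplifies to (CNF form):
$r$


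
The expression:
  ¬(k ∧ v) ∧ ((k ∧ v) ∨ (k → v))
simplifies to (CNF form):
¬k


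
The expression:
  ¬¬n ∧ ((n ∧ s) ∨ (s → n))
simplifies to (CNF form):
n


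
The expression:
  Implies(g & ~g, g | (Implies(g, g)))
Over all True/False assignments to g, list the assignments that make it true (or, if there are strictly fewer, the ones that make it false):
is always true.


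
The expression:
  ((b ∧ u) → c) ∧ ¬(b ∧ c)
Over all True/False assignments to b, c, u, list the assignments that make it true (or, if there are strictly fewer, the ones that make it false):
is false only for:
  b=True, c=False, u=True;
  b=True, c=True, u=False;
  b=True, c=True, u=True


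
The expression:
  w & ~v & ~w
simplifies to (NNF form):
False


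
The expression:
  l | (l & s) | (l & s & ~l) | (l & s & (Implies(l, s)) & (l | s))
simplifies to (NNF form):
l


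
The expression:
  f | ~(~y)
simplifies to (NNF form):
f | y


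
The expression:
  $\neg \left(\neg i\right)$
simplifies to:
$i$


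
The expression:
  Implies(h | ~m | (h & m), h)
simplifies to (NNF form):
h | m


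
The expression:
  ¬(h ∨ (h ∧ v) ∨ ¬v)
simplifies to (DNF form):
v ∧ ¬h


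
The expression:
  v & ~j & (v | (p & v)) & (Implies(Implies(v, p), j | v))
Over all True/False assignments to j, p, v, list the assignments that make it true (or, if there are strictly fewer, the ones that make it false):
is true only for:
  j=False, p=False, v=True;
  j=False, p=True, v=True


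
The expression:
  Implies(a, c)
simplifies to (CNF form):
c | ~a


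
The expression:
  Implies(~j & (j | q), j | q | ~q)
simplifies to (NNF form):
True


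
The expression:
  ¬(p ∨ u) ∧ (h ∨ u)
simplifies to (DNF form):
h ∧ ¬p ∧ ¬u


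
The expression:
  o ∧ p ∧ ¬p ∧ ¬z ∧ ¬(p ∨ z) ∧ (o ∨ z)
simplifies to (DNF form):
False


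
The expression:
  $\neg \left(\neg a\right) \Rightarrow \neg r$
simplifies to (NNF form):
$\neg a \vee \neg r$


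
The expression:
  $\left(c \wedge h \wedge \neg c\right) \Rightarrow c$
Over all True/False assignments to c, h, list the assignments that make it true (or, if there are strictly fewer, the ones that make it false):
is always true.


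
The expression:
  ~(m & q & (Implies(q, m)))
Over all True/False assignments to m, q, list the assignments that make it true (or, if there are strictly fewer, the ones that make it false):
is false only for:
  m=True, q=True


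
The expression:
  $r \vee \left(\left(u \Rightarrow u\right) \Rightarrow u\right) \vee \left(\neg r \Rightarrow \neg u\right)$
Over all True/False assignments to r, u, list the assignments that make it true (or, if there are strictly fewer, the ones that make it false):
is always true.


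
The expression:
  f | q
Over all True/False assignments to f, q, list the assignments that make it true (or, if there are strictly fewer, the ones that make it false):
is false only for:
  f=False, q=False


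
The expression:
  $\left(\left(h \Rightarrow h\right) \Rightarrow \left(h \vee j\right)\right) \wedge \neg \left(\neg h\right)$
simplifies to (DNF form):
$h$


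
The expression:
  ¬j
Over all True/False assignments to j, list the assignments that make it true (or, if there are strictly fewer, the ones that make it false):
is true only for:
  j=False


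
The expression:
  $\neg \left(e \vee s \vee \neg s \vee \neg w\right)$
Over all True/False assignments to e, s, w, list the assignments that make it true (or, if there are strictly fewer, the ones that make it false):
is never true.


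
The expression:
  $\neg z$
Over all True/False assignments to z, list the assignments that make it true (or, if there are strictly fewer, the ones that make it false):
is true only for:
  z=False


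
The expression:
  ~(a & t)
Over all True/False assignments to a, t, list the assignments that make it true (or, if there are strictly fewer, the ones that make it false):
is false only for:
  a=True, t=True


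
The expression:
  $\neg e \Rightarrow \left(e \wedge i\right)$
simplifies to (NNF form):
$e$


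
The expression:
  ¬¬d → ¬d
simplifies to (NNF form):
¬d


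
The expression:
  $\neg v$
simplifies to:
$\neg v$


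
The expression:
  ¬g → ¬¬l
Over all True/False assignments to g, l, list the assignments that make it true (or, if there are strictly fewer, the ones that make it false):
is false only for:
  g=False, l=False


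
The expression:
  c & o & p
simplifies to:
c & o & p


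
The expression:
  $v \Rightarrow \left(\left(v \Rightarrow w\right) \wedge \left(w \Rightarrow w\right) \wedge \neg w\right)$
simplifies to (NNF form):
$\neg v$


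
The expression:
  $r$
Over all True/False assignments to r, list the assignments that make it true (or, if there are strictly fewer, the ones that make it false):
is true only for:
  r=True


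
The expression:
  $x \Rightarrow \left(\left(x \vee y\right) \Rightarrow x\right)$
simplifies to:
$\text{True}$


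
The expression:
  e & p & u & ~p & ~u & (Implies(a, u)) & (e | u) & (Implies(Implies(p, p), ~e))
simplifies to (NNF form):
False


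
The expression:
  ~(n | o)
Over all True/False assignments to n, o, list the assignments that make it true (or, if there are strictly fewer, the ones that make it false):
is true only for:
  n=False, o=False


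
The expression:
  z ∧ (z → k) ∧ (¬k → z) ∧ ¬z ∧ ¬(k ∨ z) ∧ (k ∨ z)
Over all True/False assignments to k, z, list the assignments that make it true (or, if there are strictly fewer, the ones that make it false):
is never true.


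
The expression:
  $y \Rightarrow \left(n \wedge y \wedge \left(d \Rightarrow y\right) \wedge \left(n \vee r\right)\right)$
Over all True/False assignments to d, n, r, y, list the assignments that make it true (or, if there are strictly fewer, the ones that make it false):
is false only for:
  d=False, n=False, r=False, y=True;
  d=False, n=False, r=True, y=True;
  d=True, n=False, r=False, y=True;
  d=True, n=False, r=True, y=True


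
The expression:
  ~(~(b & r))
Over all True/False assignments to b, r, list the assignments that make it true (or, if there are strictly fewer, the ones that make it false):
is true only for:
  b=True, r=True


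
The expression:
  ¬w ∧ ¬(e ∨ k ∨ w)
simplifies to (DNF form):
¬e ∧ ¬k ∧ ¬w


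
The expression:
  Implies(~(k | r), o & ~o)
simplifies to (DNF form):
k | r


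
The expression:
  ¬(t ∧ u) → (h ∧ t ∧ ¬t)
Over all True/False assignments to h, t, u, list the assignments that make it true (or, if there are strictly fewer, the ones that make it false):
is true only for:
  h=False, t=True, u=True;
  h=True, t=True, u=True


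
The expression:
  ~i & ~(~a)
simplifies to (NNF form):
a & ~i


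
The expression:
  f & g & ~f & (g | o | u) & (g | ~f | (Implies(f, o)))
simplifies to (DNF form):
False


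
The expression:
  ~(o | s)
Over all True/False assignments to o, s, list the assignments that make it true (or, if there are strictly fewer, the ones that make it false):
is true only for:
  o=False, s=False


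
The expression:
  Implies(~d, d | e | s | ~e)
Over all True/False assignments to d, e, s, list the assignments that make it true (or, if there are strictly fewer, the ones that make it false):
is always true.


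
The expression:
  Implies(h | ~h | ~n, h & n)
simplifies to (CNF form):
h & n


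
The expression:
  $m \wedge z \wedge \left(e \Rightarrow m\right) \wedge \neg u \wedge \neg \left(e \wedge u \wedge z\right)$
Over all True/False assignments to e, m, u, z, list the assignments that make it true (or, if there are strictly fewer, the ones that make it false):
is true only for:
  e=False, m=True, u=False, z=True;
  e=True, m=True, u=False, z=True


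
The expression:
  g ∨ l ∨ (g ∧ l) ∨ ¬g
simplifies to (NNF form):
True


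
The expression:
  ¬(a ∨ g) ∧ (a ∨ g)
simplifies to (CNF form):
False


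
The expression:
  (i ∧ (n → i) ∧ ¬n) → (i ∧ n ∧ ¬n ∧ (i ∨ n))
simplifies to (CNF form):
n ∨ ¬i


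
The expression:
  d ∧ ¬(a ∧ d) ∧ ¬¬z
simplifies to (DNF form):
d ∧ z ∧ ¬a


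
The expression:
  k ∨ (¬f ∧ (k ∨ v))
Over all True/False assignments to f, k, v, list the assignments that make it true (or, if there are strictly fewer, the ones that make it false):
is false only for:
  f=False, k=False, v=False;
  f=True, k=False, v=False;
  f=True, k=False, v=True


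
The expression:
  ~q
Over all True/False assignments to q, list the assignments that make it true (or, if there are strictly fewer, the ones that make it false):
is true only for:
  q=False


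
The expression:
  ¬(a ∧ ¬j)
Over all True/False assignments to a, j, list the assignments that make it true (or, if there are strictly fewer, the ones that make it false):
is false only for:
  a=True, j=False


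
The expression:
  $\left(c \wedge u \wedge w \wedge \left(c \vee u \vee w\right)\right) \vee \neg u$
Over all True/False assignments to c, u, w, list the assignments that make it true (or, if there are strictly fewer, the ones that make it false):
is false only for:
  c=False, u=True, w=False;
  c=False, u=True, w=True;
  c=True, u=True, w=False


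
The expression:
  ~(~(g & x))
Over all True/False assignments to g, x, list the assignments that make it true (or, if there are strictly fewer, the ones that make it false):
is true only for:
  g=True, x=True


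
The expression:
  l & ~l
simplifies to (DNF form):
False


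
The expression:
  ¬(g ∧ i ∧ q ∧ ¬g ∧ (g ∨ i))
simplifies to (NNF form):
True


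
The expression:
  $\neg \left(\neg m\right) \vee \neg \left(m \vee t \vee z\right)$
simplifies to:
$m \vee \left(\neg t \wedge \neg z\right)$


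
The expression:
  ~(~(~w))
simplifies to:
~w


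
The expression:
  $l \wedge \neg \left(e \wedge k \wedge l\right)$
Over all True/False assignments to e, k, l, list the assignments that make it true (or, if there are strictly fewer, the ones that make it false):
is true only for:
  e=False, k=False, l=True;
  e=False, k=True, l=True;
  e=True, k=False, l=True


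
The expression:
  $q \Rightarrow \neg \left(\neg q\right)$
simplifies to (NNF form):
$\text{True}$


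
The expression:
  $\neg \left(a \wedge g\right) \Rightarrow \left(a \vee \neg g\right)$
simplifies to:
$a \vee \neg g$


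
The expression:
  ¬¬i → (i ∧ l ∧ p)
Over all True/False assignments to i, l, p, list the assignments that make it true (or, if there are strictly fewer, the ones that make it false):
is false only for:
  i=True, l=False, p=False;
  i=True, l=False, p=True;
  i=True, l=True, p=False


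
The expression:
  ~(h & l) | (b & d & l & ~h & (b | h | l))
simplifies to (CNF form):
~h | ~l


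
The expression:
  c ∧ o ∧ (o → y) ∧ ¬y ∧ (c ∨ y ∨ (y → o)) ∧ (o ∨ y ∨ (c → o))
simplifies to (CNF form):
False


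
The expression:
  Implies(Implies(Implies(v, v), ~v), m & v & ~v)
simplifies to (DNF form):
v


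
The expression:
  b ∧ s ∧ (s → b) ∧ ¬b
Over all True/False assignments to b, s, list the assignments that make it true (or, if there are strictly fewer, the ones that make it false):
is never true.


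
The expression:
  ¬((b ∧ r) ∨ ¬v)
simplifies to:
v ∧ (¬b ∨ ¬r)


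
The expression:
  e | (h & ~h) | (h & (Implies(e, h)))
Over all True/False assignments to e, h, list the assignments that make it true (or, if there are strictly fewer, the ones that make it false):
is false only for:
  e=False, h=False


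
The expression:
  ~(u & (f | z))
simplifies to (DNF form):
~u | (~f & ~z)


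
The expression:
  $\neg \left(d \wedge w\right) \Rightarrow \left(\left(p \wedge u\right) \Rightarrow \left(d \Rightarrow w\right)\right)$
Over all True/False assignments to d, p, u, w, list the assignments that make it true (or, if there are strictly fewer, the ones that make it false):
is false only for:
  d=True, p=True, u=True, w=False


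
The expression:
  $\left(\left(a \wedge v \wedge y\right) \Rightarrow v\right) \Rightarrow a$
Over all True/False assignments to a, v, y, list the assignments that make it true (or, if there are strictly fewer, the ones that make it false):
is true only for:
  a=True, v=False, y=False;
  a=True, v=False, y=True;
  a=True, v=True, y=False;
  a=True, v=True, y=True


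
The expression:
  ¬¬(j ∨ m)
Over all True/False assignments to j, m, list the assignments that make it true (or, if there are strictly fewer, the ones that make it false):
is false only for:
  j=False, m=False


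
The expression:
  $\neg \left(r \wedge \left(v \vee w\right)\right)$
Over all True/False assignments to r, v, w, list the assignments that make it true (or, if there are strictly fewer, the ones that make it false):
is false only for:
  r=True, v=False, w=True;
  r=True, v=True, w=False;
  r=True, v=True, w=True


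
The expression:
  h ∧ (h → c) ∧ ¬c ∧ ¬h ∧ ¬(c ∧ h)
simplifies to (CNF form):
False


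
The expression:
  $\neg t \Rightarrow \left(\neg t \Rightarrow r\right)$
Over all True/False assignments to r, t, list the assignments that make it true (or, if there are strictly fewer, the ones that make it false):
is false only for:
  r=False, t=False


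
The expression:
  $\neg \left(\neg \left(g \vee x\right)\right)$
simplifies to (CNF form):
$g \vee x$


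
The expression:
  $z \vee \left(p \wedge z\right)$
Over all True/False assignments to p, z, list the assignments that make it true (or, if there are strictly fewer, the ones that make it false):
is true only for:
  p=False, z=True;
  p=True, z=True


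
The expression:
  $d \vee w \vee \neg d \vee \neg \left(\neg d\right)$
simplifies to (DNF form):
$\text{True}$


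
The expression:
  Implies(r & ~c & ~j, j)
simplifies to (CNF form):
c | j | ~r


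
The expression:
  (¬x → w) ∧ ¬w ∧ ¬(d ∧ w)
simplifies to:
x ∧ ¬w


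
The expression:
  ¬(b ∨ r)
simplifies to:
¬b ∧ ¬r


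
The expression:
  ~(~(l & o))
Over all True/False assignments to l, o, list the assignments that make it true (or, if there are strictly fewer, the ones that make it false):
is true only for:
  l=True, o=True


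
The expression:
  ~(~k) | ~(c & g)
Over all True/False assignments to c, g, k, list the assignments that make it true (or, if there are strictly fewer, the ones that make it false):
is false only for:
  c=True, g=True, k=False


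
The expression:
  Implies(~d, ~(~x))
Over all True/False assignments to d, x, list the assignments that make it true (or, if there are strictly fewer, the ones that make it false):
is false only for:
  d=False, x=False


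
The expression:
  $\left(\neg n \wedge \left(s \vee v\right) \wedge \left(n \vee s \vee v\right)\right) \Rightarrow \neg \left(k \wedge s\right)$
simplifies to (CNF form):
$n \vee \neg k \vee \neg s$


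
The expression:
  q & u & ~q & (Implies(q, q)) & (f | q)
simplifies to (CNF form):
False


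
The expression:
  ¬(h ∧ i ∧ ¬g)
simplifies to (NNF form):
g ∨ ¬h ∨ ¬i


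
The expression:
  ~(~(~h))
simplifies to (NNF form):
~h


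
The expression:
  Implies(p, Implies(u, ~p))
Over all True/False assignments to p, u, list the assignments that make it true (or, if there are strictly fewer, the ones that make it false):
is false only for:
  p=True, u=True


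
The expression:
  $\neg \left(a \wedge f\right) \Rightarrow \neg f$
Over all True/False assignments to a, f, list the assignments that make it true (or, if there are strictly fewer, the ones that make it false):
is false only for:
  a=False, f=True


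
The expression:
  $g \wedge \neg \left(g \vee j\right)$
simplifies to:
$\text{False}$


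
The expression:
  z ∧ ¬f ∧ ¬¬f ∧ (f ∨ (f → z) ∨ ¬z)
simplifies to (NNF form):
False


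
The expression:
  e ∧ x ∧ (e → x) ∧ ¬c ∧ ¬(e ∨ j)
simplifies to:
False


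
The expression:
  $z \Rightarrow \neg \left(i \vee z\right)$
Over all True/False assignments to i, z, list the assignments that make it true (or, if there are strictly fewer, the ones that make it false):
is true only for:
  i=False, z=False;
  i=True, z=False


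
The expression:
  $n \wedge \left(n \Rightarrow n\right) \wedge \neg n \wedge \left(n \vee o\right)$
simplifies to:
$\text{False}$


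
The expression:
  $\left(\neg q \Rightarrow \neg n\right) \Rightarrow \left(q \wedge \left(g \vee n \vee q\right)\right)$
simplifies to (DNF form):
$n \vee q$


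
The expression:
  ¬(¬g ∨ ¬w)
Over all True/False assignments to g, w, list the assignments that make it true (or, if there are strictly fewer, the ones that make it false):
is true only for:
  g=True, w=True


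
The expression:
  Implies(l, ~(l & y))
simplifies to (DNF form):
~l | ~y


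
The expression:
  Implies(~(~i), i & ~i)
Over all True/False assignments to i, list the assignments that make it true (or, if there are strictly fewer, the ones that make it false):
is true only for:
  i=False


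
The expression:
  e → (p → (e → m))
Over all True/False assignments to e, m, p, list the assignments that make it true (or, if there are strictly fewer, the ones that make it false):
is false only for:
  e=True, m=False, p=True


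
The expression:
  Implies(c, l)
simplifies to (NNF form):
l | ~c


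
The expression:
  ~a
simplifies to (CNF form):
~a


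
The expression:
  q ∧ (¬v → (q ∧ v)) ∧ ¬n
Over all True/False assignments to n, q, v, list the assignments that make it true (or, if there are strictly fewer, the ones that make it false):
is true only for:
  n=False, q=True, v=True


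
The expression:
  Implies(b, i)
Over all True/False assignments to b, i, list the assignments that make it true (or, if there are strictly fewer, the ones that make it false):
is false only for:
  b=True, i=False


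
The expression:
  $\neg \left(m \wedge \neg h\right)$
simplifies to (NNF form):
$h \vee \neg m$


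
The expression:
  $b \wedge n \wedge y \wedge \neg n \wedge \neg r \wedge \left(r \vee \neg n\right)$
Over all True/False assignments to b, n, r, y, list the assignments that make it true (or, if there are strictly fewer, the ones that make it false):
is never true.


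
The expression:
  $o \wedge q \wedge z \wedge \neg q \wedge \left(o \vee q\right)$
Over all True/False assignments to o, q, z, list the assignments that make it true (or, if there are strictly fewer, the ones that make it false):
is never true.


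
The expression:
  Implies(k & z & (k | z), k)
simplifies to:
True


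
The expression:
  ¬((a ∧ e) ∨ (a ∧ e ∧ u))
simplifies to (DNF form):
¬a ∨ ¬e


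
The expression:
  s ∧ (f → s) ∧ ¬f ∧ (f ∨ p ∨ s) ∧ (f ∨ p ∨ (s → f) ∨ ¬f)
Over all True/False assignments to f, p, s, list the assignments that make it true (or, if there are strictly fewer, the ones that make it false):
is true only for:
  f=False, p=False, s=True;
  f=False, p=True, s=True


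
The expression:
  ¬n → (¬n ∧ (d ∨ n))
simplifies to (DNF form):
d ∨ n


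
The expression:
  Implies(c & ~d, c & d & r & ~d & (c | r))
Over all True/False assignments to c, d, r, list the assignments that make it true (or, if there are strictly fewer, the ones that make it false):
is false only for:
  c=True, d=False, r=False;
  c=True, d=False, r=True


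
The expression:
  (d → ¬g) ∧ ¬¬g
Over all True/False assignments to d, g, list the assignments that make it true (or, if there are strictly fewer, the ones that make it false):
is true only for:
  d=False, g=True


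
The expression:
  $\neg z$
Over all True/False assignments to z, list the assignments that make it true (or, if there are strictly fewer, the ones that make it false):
is true only for:
  z=False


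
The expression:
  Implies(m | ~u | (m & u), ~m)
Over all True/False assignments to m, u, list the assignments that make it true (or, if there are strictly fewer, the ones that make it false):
is true only for:
  m=False, u=False;
  m=False, u=True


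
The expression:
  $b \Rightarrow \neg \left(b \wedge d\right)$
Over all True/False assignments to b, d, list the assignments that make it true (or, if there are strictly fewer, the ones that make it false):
is false only for:
  b=True, d=True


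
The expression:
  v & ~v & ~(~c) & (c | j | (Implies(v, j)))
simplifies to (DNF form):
False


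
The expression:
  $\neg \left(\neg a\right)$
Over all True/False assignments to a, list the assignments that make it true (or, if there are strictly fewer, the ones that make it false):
is true only for:
  a=True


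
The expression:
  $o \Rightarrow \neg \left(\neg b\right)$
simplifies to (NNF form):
$b \vee \neg o$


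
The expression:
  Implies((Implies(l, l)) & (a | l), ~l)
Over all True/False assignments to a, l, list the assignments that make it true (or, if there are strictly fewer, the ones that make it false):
is true only for:
  a=False, l=False;
  a=True, l=False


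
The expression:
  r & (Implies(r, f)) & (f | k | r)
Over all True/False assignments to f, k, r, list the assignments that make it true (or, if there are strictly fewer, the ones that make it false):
is true only for:
  f=True, k=False, r=True;
  f=True, k=True, r=True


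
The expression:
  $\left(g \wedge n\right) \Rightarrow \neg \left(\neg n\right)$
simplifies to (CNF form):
$\text{True}$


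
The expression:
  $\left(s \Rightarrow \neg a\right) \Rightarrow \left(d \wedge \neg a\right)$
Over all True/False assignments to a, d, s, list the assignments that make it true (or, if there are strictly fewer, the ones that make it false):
is true only for:
  a=False, d=True, s=False;
  a=False, d=True, s=True;
  a=True, d=False, s=True;
  a=True, d=True, s=True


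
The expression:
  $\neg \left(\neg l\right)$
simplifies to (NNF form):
$l$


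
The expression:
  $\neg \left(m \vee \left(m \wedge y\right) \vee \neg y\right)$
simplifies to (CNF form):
$y \wedge \neg m$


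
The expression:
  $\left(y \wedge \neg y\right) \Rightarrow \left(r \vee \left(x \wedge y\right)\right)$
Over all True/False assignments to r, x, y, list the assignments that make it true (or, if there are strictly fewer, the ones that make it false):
is always true.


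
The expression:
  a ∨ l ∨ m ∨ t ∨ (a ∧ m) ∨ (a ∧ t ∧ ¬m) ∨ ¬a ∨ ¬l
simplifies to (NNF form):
True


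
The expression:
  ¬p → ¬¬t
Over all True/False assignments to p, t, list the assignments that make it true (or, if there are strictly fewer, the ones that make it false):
is false only for:
  p=False, t=False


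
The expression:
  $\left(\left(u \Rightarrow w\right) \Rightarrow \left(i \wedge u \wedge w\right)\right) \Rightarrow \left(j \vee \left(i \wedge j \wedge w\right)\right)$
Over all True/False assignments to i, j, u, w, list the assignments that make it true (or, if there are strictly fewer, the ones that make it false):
is false only for:
  i=False, j=False, u=True, w=False;
  i=True, j=False, u=True, w=False;
  i=True, j=False, u=True, w=True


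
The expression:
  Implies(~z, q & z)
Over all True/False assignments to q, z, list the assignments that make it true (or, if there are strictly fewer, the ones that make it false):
is true only for:
  q=False, z=True;
  q=True, z=True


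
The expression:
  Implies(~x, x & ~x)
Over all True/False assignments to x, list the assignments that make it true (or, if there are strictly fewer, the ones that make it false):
is true only for:
  x=True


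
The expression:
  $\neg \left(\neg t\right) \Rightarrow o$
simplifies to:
$o \vee \neg t$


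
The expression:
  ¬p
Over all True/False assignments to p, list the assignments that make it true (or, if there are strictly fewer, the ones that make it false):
is true only for:
  p=False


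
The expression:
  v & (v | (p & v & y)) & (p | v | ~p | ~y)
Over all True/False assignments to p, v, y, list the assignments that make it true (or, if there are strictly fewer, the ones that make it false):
is true only for:
  p=False, v=True, y=False;
  p=False, v=True, y=True;
  p=True, v=True, y=False;
  p=True, v=True, y=True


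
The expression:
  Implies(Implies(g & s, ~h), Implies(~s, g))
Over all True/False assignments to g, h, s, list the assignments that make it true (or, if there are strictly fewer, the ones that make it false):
is false only for:
  g=False, h=False, s=False;
  g=False, h=True, s=False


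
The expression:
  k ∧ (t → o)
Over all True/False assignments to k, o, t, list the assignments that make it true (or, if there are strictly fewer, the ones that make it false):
is true only for:
  k=True, o=False, t=False;
  k=True, o=True, t=False;
  k=True, o=True, t=True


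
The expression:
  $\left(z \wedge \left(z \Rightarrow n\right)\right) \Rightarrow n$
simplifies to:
$\text{True}$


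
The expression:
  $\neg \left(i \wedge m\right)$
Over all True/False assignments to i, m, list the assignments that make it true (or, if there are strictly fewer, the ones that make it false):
is false only for:
  i=True, m=True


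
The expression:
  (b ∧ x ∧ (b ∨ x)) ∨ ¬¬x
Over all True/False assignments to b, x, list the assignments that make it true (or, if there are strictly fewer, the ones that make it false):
is true only for:
  b=False, x=True;
  b=True, x=True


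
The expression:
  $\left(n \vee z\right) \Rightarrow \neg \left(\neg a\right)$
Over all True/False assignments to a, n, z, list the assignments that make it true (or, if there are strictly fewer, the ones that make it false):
is false only for:
  a=False, n=False, z=True;
  a=False, n=True, z=False;
  a=False, n=True, z=True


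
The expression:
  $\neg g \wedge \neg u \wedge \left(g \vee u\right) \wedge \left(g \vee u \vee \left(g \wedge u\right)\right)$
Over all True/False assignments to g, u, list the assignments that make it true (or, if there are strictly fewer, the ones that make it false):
is never true.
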